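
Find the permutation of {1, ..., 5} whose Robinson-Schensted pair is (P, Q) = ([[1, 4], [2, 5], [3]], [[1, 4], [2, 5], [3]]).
3 2 1 5 4

Reverse the RSK construction: for i from n down to 1, find the cell of Q containing i, remove the entry at that cell from P, and reverse-bump it up through P; the value ejected from row 1 is w(i).

Step i=5: Q has 5 at row 2, column 2; remove 5 from row 2 of P and reverse-bump: 5 enters row 1 and ejects 4. So w(5) = 4. P is now [[1, 5], [2], [3]].
Step i=4: Q has 4 at row 1, column 2; remove that cell from P, ejecting 5. So w(4) = 5. P is now [[1], [2], [3]].
Step i=3: Q has 3 at row 3, column 1; remove 3 from row 3 of P and reverse-bump: 3 enters row 2 and ejects 2; 2 enters row 1 and ejects 1. So w(3) = 1. P is now [[2], [3]].
Step i=2: Q has 2 at row 2, column 1; remove 3 from row 2 of P and reverse-bump: 3 enters row 1 and ejects 2. So w(2) = 2. P is now [[3]].
Step i=1: Q has 1 at row 1, column 1; remove that cell from P, ejecting 3. So w(1) = 3. P is now [].

So w = 3 2 1 5 4.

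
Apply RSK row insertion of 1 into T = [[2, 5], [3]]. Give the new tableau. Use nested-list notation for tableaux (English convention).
In row 1, 1 replaces 2 (the leftmost entry greater than 1); 2 is bumped to row 2. In row 2, 2 replaces 3 (the leftmost entry greater than 2); 3 is bumped to row 3. 3 starts a new row 3. The new tableau is [[1, 5], [2], [3]].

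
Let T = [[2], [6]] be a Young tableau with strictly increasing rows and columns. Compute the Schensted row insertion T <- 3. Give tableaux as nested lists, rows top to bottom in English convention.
[[2, 3], [6]]

3 is larger than every entry of row 1, so it is appended to row 1. The new tableau is [[2, 3], [6]].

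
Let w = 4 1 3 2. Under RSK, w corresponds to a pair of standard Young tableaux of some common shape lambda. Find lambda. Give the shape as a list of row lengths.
[2, 1, 1]

Row-insert each entry into an empty tableau.

After inserting 4: P = [[4]].
After inserting 1: P = [[1], [4]].
After inserting 3: P = [[1, 3], [4]].
After inserting 2: P = [[1, 2], [3], [4]].

The final insertion tableau P = [[1, 2], [3], [4]] has shape [2, 1, 1].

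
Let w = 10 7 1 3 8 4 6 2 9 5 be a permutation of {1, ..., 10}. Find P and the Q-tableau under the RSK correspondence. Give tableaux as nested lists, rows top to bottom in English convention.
Insert each entry of the permutation into P by Schensted row insertion, recording in Q the position of each new cell.

Insert 10: appended to row 1. P = [[10]].
Insert 7: 7 bumps 10 from row 1; 10 starts row 2. P = [[7], [10]].
Insert 1: 1 bumps 7 from row 1; 7 bumps 10 from row 2; 10 starts row 3. P = [[1], [7], [10]].
Insert 3: appended to row 1. P = [[1, 3], [7], [10]].
Insert 8: appended to row 1. P = [[1, 3, 8], [7], [10]].
Insert 4: 4 bumps 8 from row 1; 8 appends to row 2. P = [[1, 3, 4], [7, 8], [10]].
Insert 6: appended to row 1. P = [[1, 3, 4, 6], [7, 8], [10]].
Insert 2: 2 bumps 3 from row 1; 3 bumps 7 from row 2; 7 bumps 10 from row 3; 10 starts row 4. P = [[1, 2, 4, 6], [3, 8], [7], [10]].
Insert 9: appended to row 1. P = [[1, 2, 4, 6, 9], [3, 8], [7], [10]].
Insert 5: 5 bumps 6 from row 1; 6 bumps 8 from row 2; 8 appends to row 3. P = [[1, 2, 4, 5, 9], [3, 6], [7, 8], [10]].

So P = [[1, 2, 4, 5, 9], [3, 6], [7, 8], [10]], Q = [[1, 4, 5, 7, 9], [2, 6], [3, 10], [8]].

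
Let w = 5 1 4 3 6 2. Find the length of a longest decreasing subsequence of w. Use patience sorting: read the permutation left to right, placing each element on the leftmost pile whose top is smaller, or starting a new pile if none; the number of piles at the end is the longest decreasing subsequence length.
4

5: new pile. tops = [5]
1: new pile. tops = [5, 1]
4: onto pile 2 (replacing 1). tops = [5, 4]
3: new pile. tops = [5, 4, 3]
6: onto pile 1 (replacing 5). tops = [6, 4, 3]
2: new pile. tops = [6, 4, 3, 2]

4 piles, so the longest decreasing subsequence has length 4.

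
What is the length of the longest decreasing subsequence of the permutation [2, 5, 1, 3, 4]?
2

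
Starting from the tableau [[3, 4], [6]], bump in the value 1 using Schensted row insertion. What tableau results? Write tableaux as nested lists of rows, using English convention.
In row 1, 1 replaces 3 (the leftmost entry greater than 1); 3 is bumped to row 2. In row 2, 3 replaces 6 (the leftmost entry greater than 3); 6 is bumped to row 3. 6 starts a new row 3. The new tableau is [[1, 4], [3], [6]].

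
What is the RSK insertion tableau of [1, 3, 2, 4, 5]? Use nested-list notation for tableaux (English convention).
P = [[1, 2, 4, 5], [3]]

Insert 1: appended to row 1. P = [[1]].
Insert 3: appended to row 1. P = [[1, 3]].
Insert 2: 2 bumps 3 from row 1; 3 starts row 2. P = [[1, 2], [3]].
Insert 4: appended to row 1. P = [[1, 2, 4], [3]].
Insert 5: appended to row 1. P = [[1, 2, 4, 5], [3]].

So P = [[1, 2, 4, 5], [3]].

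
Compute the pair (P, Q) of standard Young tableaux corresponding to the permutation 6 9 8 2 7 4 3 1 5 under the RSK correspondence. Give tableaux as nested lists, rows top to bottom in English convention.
P = [[1, 3, 5], [2, 7], [4], [6], [8], [9]], Q = [[1, 2, 9], [3, 5], [4], [6], [7], [8]]

Insert each entry of the permutation into P by Schensted row insertion, recording in Q the position of each new cell.

Insert 6: appended to row 1. P = [[6]], Q = [[1]].
Insert 9: appended to row 1. P = [[6, 9]], Q = [[1, 2]].
Insert 8: 8 bumps 9 from row 1; 9 starts row 2. P = [[6, 8], [9]], Q = [[1, 2], [3]].
Insert 2: 2 bumps 6 from row 1; 6 bumps 9 from row 2; 9 starts row 3. P = [[2, 8], [6], [9]], Q = [[1, 2], [3], [4]].
Insert 7: 7 bumps 8 from row 1; 8 appends to row 2. P = [[2, 7], [6, 8], [9]], Q = [[1, 2], [3, 5], [4]].
Insert 4: 4 bumps 7 from row 1; 7 bumps 8 from row 2; 8 bumps 9 from row 3; 9 starts row 4. P = [[2, 4], [6, 7], [8], [9]], Q = [[1, 2], [3, 5], [4], [6]].
Insert 3: 3 bumps 4 from row 1; 4 bumps 6 from row 2; 6 bumps 8 from row 3; 8 bumps 9 from row 4; 9 starts row 5. P = [[2, 3], [4, 7], [6], [8], [9]], Q = [[1, 2], [3, 5], [4], [6], [7]].
Insert 1: 1 bumps 2 from row 1; 2 bumps 4 from row 2; 4 bumps 6 from row 3; 6 bumps 8 from row 4; 8 bumps 9 from row 5; 9 starts row 6. P = [[1, 3], [2, 7], [4], [6], [8], [9]], Q = [[1, 2], [3, 5], [4], [6], [7], [8]].
Insert 5: appended to row 1. P = [[1, 3, 5], [2, 7], [4], [6], [8], [9]], Q = [[1, 2, 9], [3, 5], [4], [6], [7], [8]].

So P = [[1, 3, 5], [2, 7], [4], [6], [8], [9]], Q = [[1, 2, 9], [3, 5], [4], [6], [7], [8]].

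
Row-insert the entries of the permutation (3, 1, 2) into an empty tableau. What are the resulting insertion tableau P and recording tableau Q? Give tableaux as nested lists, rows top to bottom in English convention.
Insert each entry of the permutation into P by Schensted row insertion, recording in Q the position of each new cell.

Insert 3: appended to row 1. P = [[3]].
Insert 1: 1 bumps 3 from row 1; 3 starts row 2. P = [[1], [3]].
Insert 2: appended to row 1. P = [[1, 2], [3]].

So P = [[1, 2], [3]], Q = [[1, 3], [2]].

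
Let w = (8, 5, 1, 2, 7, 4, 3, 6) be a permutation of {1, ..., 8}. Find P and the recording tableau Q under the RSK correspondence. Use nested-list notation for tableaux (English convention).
Insert each entry of the permutation into P by Schensted row insertion, recording in Q the position of each new cell.

Insert 8: appended to row 1. P = [[8]].
Insert 5: 5 bumps 8 from row 1; 8 starts row 2. P = [[5], [8]].
Insert 1: 1 bumps 5 from row 1; 5 bumps 8 from row 2; 8 starts row 3. P = [[1], [5], [8]].
Insert 2: appended to row 1. P = [[1, 2], [5], [8]].
Insert 7: appended to row 1. P = [[1, 2, 7], [5], [8]].
Insert 4: 4 bumps 7 from row 1; 7 appends to row 2. P = [[1, 2, 4], [5, 7], [8]].
Insert 3: 3 bumps 4 from row 1; 4 bumps 5 from row 2; 5 bumps 8 from row 3; 8 starts row 4. P = [[1, 2, 3], [4, 7], [5], [8]].
Insert 6: appended to row 1. P = [[1, 2, 3, 6], [4, 7], [5], [8]].

So P = [[1, 2, 3, 6], [4, 7], [5], [8]], Q = [[1, 4, 5, 8], [2, 6], [3], [7]].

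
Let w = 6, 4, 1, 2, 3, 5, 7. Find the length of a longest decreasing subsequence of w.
3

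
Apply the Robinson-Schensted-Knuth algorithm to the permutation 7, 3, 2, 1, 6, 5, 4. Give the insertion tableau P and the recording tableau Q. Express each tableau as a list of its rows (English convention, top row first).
P = [[1, 4], [2, 5], [3, 6], [7]], Q = [[1, 5], [2, 6], [3, 7], [4]]

Insert each entry of the permutation into P by Schensted row insertion, recording in Q the position of each new cell.

Insert 7: appended to row 1. P = [[7]].
Insert 3: 3 bumps 7 from row 1; 7 starts row 2. P = [[3], [7]].
Insert 2: 2 bumps 3 from row 1; 3 bumps 7 from row 2; 7 starts row 3. P = [[2], [3], [7]].
Insert 1: 1 bumps 2 from row 1; 2 bumps 3 from row 2; 3 bumps 7 from row 3; 7 starts row 4. P = [[1], [2], [3], [7]].
Insert 6: appended to row 1. P = [[1, 6], [2], [3], [7]].
Insert 5: 5 bumps 6 from row 1; 6 appends to row 2. P = [[1, 5], [2, 6], [3], [7]].
Insert 4: 4 bumps 5 from row 1; 5 bumps 6 from row 2; 6 appends to row 3. P = [[1, 4], [2, 5], [3, 6], [7]].

So P = [[1, 4], [2, 5], [3, 6], [7]], Q = [[1, 5], [2, 6], [3, 7], [4]].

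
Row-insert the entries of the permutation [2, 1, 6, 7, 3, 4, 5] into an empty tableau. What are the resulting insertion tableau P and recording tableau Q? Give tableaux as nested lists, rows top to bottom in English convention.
Insert each entry of the permutation into P by Schensted row insertion, recording in Q the position of each new cell.

After inserting 2: P = [[2]].
After inserting 1: P = [[1], [2]].
After inserting 6: P = [[1, 6], [2]].
After inserting 7: P = [[1, 6, 7], [2]].
After inserting 3: P = [[1, 3, 7], [2, 6]].
After inserting 4: P = [[1, 3, 4], [2, 6, 7]].
After inserting 5: P = [[1, 3, 4, 5], [2, 6, 7]].

So P = [[1, 3, 4, 5], [2, 6, 7]], Q = [[1, 3, 4, 7], [2, 5, 6]].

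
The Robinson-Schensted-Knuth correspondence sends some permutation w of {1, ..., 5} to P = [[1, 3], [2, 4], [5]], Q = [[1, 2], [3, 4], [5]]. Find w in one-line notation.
2 5 1 4 3

Reverse the RSK construction: for i from n down to 1, find the cell of Q containing i, remove the entry at that cell from P, and reverse-bump it up through P; the value ejected from row 1 is w(i).

Step i=5: Q has 5 at row 3, column 1; remove 5 from row 3 of P and reverse-bump: 5 enters row 2 and ejects 4; 4 enters row 1 and ejects 3. So w(5) = 3. P is now [[1, 4], [2, 5]].
Step i=4: Q has 4 at row 2, column 2; remove 5 from row 2 of P and reverse-bump: 5 enters row 1 and ejects 4. So w(4) = 4. P is now [[1, 5], [2]].
Step i=3: Q has 3 at row 2, column 1; remove 2 from row 2 of P and reverse-bump: 2 enters row 1 and ejects 1. So w(3) = 1. P is now [[2, 5]].
Step i=2: Q has 2 at row 1, column 2; remove that cell from P, ejecting 5. So w(2) = 5. P is now [[2]].
Step i=1: Q has 1 at row 1, column 1; remove that cell from P, ejecting 2. So w(1) = 2. P is now [].

So w = 2 5 1 4 3.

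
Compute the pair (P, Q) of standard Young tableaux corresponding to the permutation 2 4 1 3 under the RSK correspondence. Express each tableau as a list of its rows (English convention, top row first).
Insert each entry of the permutation into P by Schensted row insertion, recording in Q the position of each new cell.

After inserting 2: P = [[2]].
After inserting 4: P = [[2, 4]].
After inserting 1: P = [[1, 4], [2]].
After inserting 3: P = [[1, 3], [2, 4]].

So P = [[1, 3], [2, 4]], Q = [[1, 2], [3, 4]].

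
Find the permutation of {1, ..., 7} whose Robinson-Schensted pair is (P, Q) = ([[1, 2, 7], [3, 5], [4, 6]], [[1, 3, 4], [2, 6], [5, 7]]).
4 3 6 7 1 5 2

Reverse RSK: for i = n, n-1, ..., 1, locate i in Q, remove the corresponding corner cell from P, and reverse-bump its entry up through P; the value ejected from row 1 is w(i).

So w = 4 3 6 7 1 5 2.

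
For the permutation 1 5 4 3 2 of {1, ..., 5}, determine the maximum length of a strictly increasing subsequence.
2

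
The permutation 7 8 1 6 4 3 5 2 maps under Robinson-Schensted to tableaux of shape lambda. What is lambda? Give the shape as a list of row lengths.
Row-insert each entry into an empty tableau.

After inserting 7: P = [[7]].
After inserting 8: P = [[7, 8]].
After inserting 1: P = [[1, 8], [7]].
After inserting 6: P = [[1, 6], [7, 8]].
After inserting 4: P = [[1, 4], [6, 8], [7]].
After inserting 3: P = [[1, 3], [4, 8], [6], [7]].
After inserting 5: P = [[1, 3, 5], [4, 8], [6], [7]].
After inserting 2: P = [[1, 2, 5], [3, 8], [4], [6], [7]].

The final insertion tableau P = [[1, 2, 5], [3, 8], [4], [6], [7]] has shape [3, 2, 1, 1, 1].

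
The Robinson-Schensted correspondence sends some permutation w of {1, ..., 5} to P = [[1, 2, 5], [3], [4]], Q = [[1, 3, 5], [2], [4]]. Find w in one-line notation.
4 1 3 2 5

Reverse the RSK construction: for i from n down to 1, find the cell of Q containing i, remove the entry at that cell from P, and reverse-bump it up through P; the value ejected from row 1 is w(i).

Step i=5: Q has 5 at row 1, column 3; remove that cell from P, ejecting 5. So w(5) = 5. P is now [[1, 2], [3], [4]].
Step i=4: Q has 4 at row 3, column 1; remove 4 from row 3 of P and reverse-bump: 4 enters row 2 and ejects 3; 3 enters row 1 and ejects 2. So w(4) = 2. P is now [[1, 3], [4]].
Step i=3: Q has 3 at row 1, column 2; remove that cell from P, ejecting 3. So w(3) = 3. P is now [[1], [4]].
Step i=2: Q has 2 at row 2, column 1; remove 4 from row 2 of P and reverse-bump: 4 enters row 1 and ejects 1. So w(2) = 1. P is now [[4]].
Step i=1: Q has 1 at row 1, column 1; remove that cell from P, ejecting 4. So w(1) = 4. P is now [].

So w = 4 1 3 2 5.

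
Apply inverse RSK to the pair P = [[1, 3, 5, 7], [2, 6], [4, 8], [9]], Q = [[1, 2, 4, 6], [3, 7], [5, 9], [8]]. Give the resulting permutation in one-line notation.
2 9 4 6 3 8 7 1 5

Reverse the RSK construction: for i from n down to 1, find the cell of Q containing i, remove the entry at that cell from P, and reverse-bump it up through P; the value ejected from row 1 is w(i).

Step i=9: Q has 9 at row 3, column 2; remove 8 from row 3 of P and reverse-bump: 8 enters row 2 and ejects 6; 6 enters row 1 and ejects 5. So w(9) = 5. P is now [[1, 3, 6, 7], [2, 8], [4], [9]].
Step i=8: Q has 8 at row 4, column 1; remove 9 from row 4 of P and reverse-bump: 9 enters row 3 and ejects 4; 4 enters row 2 and ejects 2; 2 enters row 1 and ejects 1. So w(8) = 1. P is now [[2, 3, 6, 7], [4, 8], [9]].
Step i=7: Q has 7 at row 2, column 2; remove 8 from row 2 of P and reverse-bump: 8 enters row 1 and ejects 7. So w(7) = 7. P is now [[2, 3, 6, 8], [4], [9]].
Step i=6: Q has 6 at row 1, column 4; remove that cell from P, ejecting 8. So w(6) = 8. P is now [[2, 3, 6], [4], [9]].
Step i=5: Q has 5 at row 3, column 1; remove 9 from row 3 of P and reverse-bump: 9 enters row 2 and ejects 4; 4 enters row 1 and ejects 3. So w(5) = 3. P is now [[2, 4, 6], [9]].
Step i=4: Q has 4 at row 1, column 3; remove that cell from P, ejecting 6. So w(4) = 6. P is now [[2, 4], [9]].
Step i=3: Q has 3 at row 2, column 1; remove 9 from row 2 of P and reverse-bump: 9 enters row 1 and ejects 4. So w(3) = 4. P is now [[2, 9]].
Step i=2: Q has 2 at row 1, column 2; remove that cell from P, ejecting 9. So w(2) = 9. P is now [[2]].
Step i=1: Q has 1 at row 1, column 1; remove that cell from P, ejecting 2. So w(1) = 2. P is now [].

So w = 2 9 4 6 3 8 7 1 5.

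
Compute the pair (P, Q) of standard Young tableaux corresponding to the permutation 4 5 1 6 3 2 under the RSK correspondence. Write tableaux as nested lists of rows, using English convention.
Insert each entry of the permutation into P by Schensted row insertion, recording in Q the position of each new cell.

After inserting 4: P = [[4]].
After inserting 5: P = [[4, 5]].
After inserting 1: P = [[1, 5], [4]].
After inserting 6: P = [[1, 5, 6], [4]].
After inserting 3: P = [[1, 3, 6], [4, 5]].
After inserting 2: P = [[1, 2, 6], [3, 5], [4]].

So P = [[1, 2, 6], [3, 5], [4]], Q = [[1, 2, 4], [3, 5], [6]].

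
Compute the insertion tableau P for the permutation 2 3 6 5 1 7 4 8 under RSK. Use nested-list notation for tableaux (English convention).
Insert 2: appended to row 1. P = [[2]].
Insert 3: appended to row 1. P = [[2, 3]].
Insert 6: appended to row 1. P = [[2, 3, 6]].
Insert 5: 5 bumps 6 from row 1; 6 starts row 2. P = [[2, 3, 5], [6]].
Insert 1: 1 bumps 2 from row 1; 2 bumps 6 from row 2; 6 starts row 3. P = [[1, 3, 5], [2], [6]].
Insert 7: appended to row 1. P = [[1, 3, 5, 7], [2], [6]].
Insert 4: 4 bumps 5 from row 1; 5 appends to row 2. P = [[1, 3, 4, 7], [2, 5], [6]].
Insert 8: appended to row 1. P = [[1, 3, 4, 7, 8], [2, 5], [6]].

So P = [[1, 3, 4, 7, 8], [2, 5], [6]].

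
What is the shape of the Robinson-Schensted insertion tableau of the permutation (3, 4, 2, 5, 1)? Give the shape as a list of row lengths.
Row-insert each entry into an empty tableau.

After inserting 3: P = [[3]].
After inserting 4: P = [[3, 4]].
After inserting 2: P = [[2, 4], [3]].
After inserting 5: P = [[2, 4, 5], [3]].
After inserting 1: P = [[1, 4, 5], [2], [3]].

The final insertion tableau P = [[1, 4, 5], [2], [3]] has shape [3, 1, 1].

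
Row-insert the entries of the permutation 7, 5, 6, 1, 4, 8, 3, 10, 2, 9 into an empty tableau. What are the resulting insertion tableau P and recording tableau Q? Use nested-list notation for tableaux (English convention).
Insert each entry of the permutation into P by Schensted row insertion, recording in Q the position of each new cell.

Insert 7: appended to row 1. P = [[7]].
Insert 5: 5 bumps 7 from row 1; 7 starts row 2. P = [[5], [7]].
Insert 6: appended to row 1. P = [[5, 6], [7]].
Insert 1: 1 bumps 5 from row 1; 5 bumps 7 from row 2; 7 starts row 3. P = [[1, 6], [5], [7]].
Insert 4: 4 bumps 6 from row 1; 6 appends to row 2. P = [[1, 4], [5, 6], [7]].
Insert 8: appended to row 1. P = [[1, 4, 8], [5, 6], [7]].
Insert 3: 3 bumps 4 from row 1; 4 bumps 5 from row 2; 5 bumps 7 from row 3; 7 starts row 4. P = [[1, 3, 8], [4, 6], [5], [7]].
Insert 10: appended to row 1. P = [[1, 3, 8, 10], [4, 6], [5], [7]].
Insert 2: 2 bumps 3 from row 1; 3 bumps 4 from row 2; 4 bumps 5 from row 3; 5 bumps 7 from row 4; 7 starts row 5. P = [[1, 2, 8, 10], [3, 6], [4], [5], [7]].
Insert 9: 9 bumps 10 from row 1; 10 appends to row 2. P = [[1, 2, 8, 9], [3, 6, 10], [4], [5], [7]].

So P = [[1, 2, 8, 9], [3, 6, 10], [4], [5], [7]], Q = [[1, 3, 6, 8], [2, 5, 10], [4], [7], [9]].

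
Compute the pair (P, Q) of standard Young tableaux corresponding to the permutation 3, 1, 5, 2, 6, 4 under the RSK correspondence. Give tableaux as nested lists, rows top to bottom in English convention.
Insert each entry of the permutation into P by Schensted row insertion, recording in Q the position of each new cell.

Insert 3: appended to row 1. P = [[3]].
Insert 1: 1 bumps 3 from row 1; 3 starts row 2. P = [[1], [3]].
Insert 5: appended to row 1. P = [[1, 5], [3]].
Insert 2: 2 bumps 5 from row 1; 5 appends to row 2. P = [[1, 2], [3, 5]].
Insert 6: appended to row 1. P = [[1, 2, 6], [3, 5]].
Insert 4: 4 bumps 6 from row 1; 6 appends to row 2. P = [[1, 2, 4], [3, 5, 6]].

So P = [[1, 2, 4], [3, 5, 6]], Q = [[1, 3, 5], [2, 4, 6]].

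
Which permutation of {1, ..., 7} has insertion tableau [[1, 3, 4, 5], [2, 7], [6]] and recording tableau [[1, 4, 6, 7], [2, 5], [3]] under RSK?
Reverse the RSK construction: for i from n down to 1, find the cell of Q containing i, remove the entry at that cell from P, and reverse-bump it up through P; the value ejected from row 1 is w(i).

Step i=7: Q has 7 at row 1, column 4; remove that cell from P, ejecting 5. So w(7) = 5. P is now [[1, 3, 4], [2, 7], [6]].
Step i=6: Q has 6 at row 1, column 3; remove that cell from P, ejecting 4. So w(6) = 4. P is now [[1, 3], [2, 7], [6]].
Step i=5: Q has 5 at row 2, column 2; remove 7 from row 2 of P and reverse-bump: 7 enters row 1 and ejects 3. So w(5) = 3. P is now [[1, 7], [2], [6]].
Step i=4: Q has 4 at row 1, column 2; remove that cell from P, ejecting 7. So w(4) = 7. P is now [[1], [2], [6]].
Step i=3: Q has 3 at row 3, column 1; remove 6 from row 3 of P and reverse-bump: 6 enters row 2 and ejects 2; 2 enters row 1 and ejects 1. So w(3) = 1. P is now [[2], [6]].
Step i=2: Q has 2 at row 2, column 1; remove 6 from row 2 of P and reverse-bump: 6 enters row 1 and ejects 2. So w(2) = 2. P is now [[6]].
Step i=1: Q has 1 at row 1, column 1; remove that cell from P, ejecting 6. So w(1) = 6. P is now [].

So w = 6 2 1 7 3 4 5.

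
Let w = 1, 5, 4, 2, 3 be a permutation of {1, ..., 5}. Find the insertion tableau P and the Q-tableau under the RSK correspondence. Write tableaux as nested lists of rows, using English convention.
P = [[1, 2, 3], [4], [5]], Q = [[1, 2, 5], [3], [4]]

Insert each entry of the permutation into P by Schensted row insertion, recording in Q the position of each new cell.

Insert 1: appended to row 1. P = [[1]].
Insert 5: appended to row 1. P = [[1, 5]].
Insert 4: 4 bumps 5 from row 1; 5 starts row 2. P = [[1, 4], [5]].
Insert 2: 2 bumps 4 from row 1; 4 bumps 5 from row 2; 5 starts row 3. P = [[1, 2], [4], [5]].
Insert 3: appended to row 1. P = [[1, 2, 3], [4], [5]].

So P = [[1, 2, 3], [4], [5]], Q = [[1, 2, 5], [3], [4]].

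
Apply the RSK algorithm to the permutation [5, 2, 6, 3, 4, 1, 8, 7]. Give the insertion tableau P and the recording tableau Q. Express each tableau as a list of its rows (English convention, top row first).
Insert each entry of the permutation into P by Schensted row insertion, recording in Q the position of each new cell.

After inserting 5: P = [[5]].
After inserting 2: P = [[2], [5]].
After inserting 6: P = [[2, 6], [5]].
After inserting 3: P = [[2, 3], [5, 6]].
After inserting 4: P = [[2, 3, 4], [5, 6]].
After inserting 1: P = [[1, 3, 4], [2, 6], [5]].
After inserting 8: P = [[1, 3, 4, 8], [2, 6], [5]].
After inserting 7: P = [[1, 3, 4, 7], [2, 6, 8], [5]].

So P = [[1, 3, 4, 7], [2, 6, 8], [5]], Q = [[1, 3, 5, 7], [2, 4, 8], [6]].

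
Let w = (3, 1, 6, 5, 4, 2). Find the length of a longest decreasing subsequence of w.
4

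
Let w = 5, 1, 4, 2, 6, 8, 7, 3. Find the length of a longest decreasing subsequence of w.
3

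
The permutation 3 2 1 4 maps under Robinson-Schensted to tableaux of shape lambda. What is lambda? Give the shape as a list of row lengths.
[2, 1, 1]

Row-insert each entry into an empty tableau.

After inserting 3: P = [[3]].
After inserting 2: P = [[2], [3]].
After inserting 1: P = [[1], [2], [3]].
After inserting 4: P = [[1, 4], [2], [3]].

The final insertion tableau P = [[1, 4], [2], [3]] has shape [2, 1, 1].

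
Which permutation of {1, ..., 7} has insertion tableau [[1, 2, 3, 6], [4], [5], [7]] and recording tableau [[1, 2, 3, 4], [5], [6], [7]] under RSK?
Reverse the RSK construction: for i from n down to 1, find the cell of Q containing i, remove the entry at that cell from P, and reverse-bump it up through P; the value ejected from row 1 is w(i).

Step i=7: Q has 7 at row 4, column 1; remove 7 from row 4 of P and reverse-bump: 7 enters row 3 and ejects 5; 5 enters row 2 and ejects 4; 4 enters row 1 and ejects 3. So w(7) = 3. P is now [[1, 2, 4, 6], [5], [7]].
Step i=6: Q has 6 at row 3, column 1; remove 7 from row 3 of P and reverse-bump: 7 enters row 2 and ejects 5; 5 enters row 1 and ejects 4. So w(6) = 4. P is now [[1, 2, 5, 6], [7]].
Step i=5: Q has 5 at row 2, column 1; remove 7 from row 2 of P and reverse-bump: 7 enters row 1 and ejects 6. So w(5) = 6. P is now [[1, 2, 5, 7]].
Step i=4: Q has 4 at row 1, column 4; remove that cell from P, ejecting 7. So w(4) = 7. P is now [[1, 2, 5]].
Step i=3: Q has 3 at row 1, column 3; remove that cell from P, ejecting 5. So w(3) = 5. P is now [[1, 2]].
Step i=2: Q has 2 at row 1, column 2; remove that cell from P, ejecting 2. So w(2) = 2. P is now [[1]].
Step i=1: Q has 1 at row 1, column 1; remove that cell from P, ejecting 1. So w(1) = 1. P is now [].

So w = 1 2 5 7 6 4 3.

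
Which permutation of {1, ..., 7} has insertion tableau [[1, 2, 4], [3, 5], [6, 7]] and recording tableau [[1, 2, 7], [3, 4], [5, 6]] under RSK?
Reverse the RSK construction: for i from n down to 1, find the cell of Q containing i, remove the entry at that cell from P, and reverse-bump it up through P; the value ejected from row 1 is w(i).

Step i=7: Q has 7 at row 1, column 3; remove that cell from P, ejecting 4. So w(7) = 4. P is now [[1, 2], [3, 5], [6, 7]].
Step i=6: Q has 6 at row 3, column 2; remove 7 from row 3 of P and reverse-bump: 7 enters row 2 and ejects 5; 5 enters row 1 and ejects 2. So w(6) = 2. P is now [[1, 5], [3, 7], [6]].
Step i=5: Q has 5 at row 3, column 1; remove 6 from row 3 of P and reverse-bump: 6 enters row 2 and ejects 3; 3 enters row 1 and ejects 1. So w(5) = 1. P is now [[3, 5], [6, 7]].
Step i=4: Q has 4 at row 2, column 2; remove 7 from row 2 of P and reverse-bump: 7 enters row 1 and ejects 5. So w(4) = 5. P is now [[3, 7], [6]].
Step i=3: Q has 3 at row 2, column 1; remove 6 from row 2 of P and reverse-bump: 6 enters row 1 and ejects 3. So w(3) = 3. P is now [[6, 7]].
Step i=2: Q has 2 at row 1, column 2; remove that cell from P, ejecting 7. So w(2) = 7. P is now [[6]].
Step i=1: Q has 1 at row 1, column 1; remove that cell from P, ejecting 6. So w(1) = 6. P is now [].

So w = 6 7 3 5 1 2 4.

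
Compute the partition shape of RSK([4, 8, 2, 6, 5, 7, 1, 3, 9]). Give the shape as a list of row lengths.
Row-insert each entry into an empty tableau.

After inserting 4: P = [[4]].
After inserting 8: P = [[4, 8]].
After inserting 2: P = [[2, 8], [4]].
After inserting 6: P = [[2, 6], [4, 8]].
After inserting 5: P = [[2, 5], [4, 6], [8]].
After inserting 7: P = [[2, 5, 7], [4, 6], [8]].
After inserting 1: P = [[1, 5, 7], [2, 6], [4], [8]].
After inserting 3: P = [[1, 3, 7], [2, 5], [4, 6], [8]].
After inserting 9: P = [[1, 3, 7, 9], [2, 5], [4, 6], [8]].

The final insertion tableau P = [[1, 3, 7, 9], [2, 5], [4, 6], [8]] has shape [4, 2, 2, 1].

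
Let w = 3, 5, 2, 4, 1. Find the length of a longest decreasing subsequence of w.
3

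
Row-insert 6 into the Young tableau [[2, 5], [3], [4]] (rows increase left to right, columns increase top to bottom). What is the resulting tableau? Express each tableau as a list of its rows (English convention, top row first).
6 is larger than every entry of row 1, so it is appended to row 1. The new tableau is [[2, 5, 6], [3], [4]].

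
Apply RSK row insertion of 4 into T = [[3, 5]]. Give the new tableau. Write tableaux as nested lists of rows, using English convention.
In row 1, 4 replaces 5 (the leftmost entry greater than 4); 5 is bumped to row 2. 5 starts a new row 2. The new tableau is [[3, 4], [5]].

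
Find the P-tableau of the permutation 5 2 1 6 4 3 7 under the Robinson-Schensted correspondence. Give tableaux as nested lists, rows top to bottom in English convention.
P = [[1, 3, 7], [2, 4], [5, 6]]

Insert 5: appended to row 1. P = [[5]].
Insert 2: 2 bumps 5 from row 1; 5 starts row 2. P = [[2], [5]].
Insert 1: 1 bumps 2 from row 1; 2 bumps 5 from row 2; 5 starts row 3. P = [[1], [2], [5]].
Insert 6: appended to row 1. P = [[1, 6], [2], [5]].
Insert 4: 4 bumps 6 from row 1; 6 appends to row 2. P = [[1, 4], [2, 6], [5]].
Insert 3: 3 bumps 4 from row 1; 4 bumps 6 from row 2; 6 appends to row 3. P = [[1, 3], [2, 4], [5, 6]].
Insert 7: appended to row 1. P = [[1, 3, 7], [2, 4], [5, 6]].

So P = [[1, 3, 7], [2, 4], [5, 6]].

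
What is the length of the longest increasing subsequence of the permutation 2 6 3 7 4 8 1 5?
4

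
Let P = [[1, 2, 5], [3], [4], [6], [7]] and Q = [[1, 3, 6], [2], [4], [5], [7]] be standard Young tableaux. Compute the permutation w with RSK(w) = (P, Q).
7 1 6 4 3 5 2

Reverse the RSK construction: for i from n down to 1, find the cell of Q containing i, remove the entry at that cell from P, and reverse-bump it up through P; the value ejected from row 1 is w(i).

Step i=7: Q has 7 at row 5, column 1; remove 7 from row 5 of P and reverse-bump: 7 enters row 4 and ejects 6; 6 enters row 3 and ejects 4; 4 enters row 2 and ejects 3; 3 enters row 1 and ejects 2. So w(7) = 2. P is now [[1, 3, 5], [4], [6], [7]].
Step i=6: Q has 6 at row 1, column 3; remove that cell from P, ejecting 5. So w(6) = 5. P is now [[1, 3], [4], [6], [7]].
Step i=5: Q has 5 at row 4, column 1; remove 7 from row 4 of P and reverse-bump: 7 enters row 3 and ejects 6; 6 enters row 2 and ejects 4; 4 enters row 1 and ejects 3. So w(5) = 3. P is now [[1, 4], [6], [7]].
Step i=4: Q has 4 at row 3, column 1; remove 7 from row 3 of P and reverse-bump: 7 enters row 2 and ejects 6; 6 enters row 1 and ejects 4. So w(4) = 4. P is now [[1, 6], [7]].
Step i=3: Q has 3 at row 1, column 2; remove that cell from P, ejecting 6. So w(3) = 6. P is now [[1], [7]].
Step i=2: Q has 2 at row 2, column 1; remove 7 from row 2 of P and reverse-bump: 7 enters row 1 and ejects 1. So w(2) = 1. P is now [[7]].
Step i=1: Q has 1 at row 1, column 1; remove that cell from P, ejecting 7. So w(1) = 7. P is now [].

So w = 7 1 6 4 3 5 2.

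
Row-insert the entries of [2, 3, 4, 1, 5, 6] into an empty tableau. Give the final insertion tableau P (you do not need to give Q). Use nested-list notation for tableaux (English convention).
P = [[1, 3, 4, 5, 6], [2]]

Insert 2: appended to row 1. P = [[2]].
Insert 3: appended to row 1. P = [[2, 3]].
Insert 4: appended to row 1. P = [[2, 3, 4]].
Insert 1: 1 bumps 2 from row 1; 2 starts row 2. P = [[1, 3, 4], [2]].
Insert 5: appended to row 1. P = [[1, 3, 4, 5], [2]].
Insert 6: appended to row 1. P = [[1, 3, 4, 5, 6], [2]].

So P = [[1, 3, 4, 5, 6], [2]].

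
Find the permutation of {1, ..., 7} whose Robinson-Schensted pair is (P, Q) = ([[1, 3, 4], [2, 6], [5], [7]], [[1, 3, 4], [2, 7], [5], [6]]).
Reverse the RSK construction: for i from n down to 1, find the cell of Q containing i, remove the entry at that cell from P, and reverse-bump it up through P; the value ejected from row 1 is w(i).

Step i=7: Q has 7 at row 2, column 2; remove 6 from row 2 of P and reverse-bump: 6 enters row 1 and ejects 4. So w(7) = 4. P is now [[1, 3, 6], [2], [5], [7]].
Step i=6: Q has 6 at row 4, column 1; remove 7 from row 4 of P and reverse-bump: 7 enters row 3 and ejects 5; 5 enters row 2 and ejects 2; 2 enters row 1 and ejects 1. So w(6) = 1. P is now [[2, 3, 6], [5], [7]].
Step i=5: Q has 5 at row 3, column 1; remove 7 from row 3 of P and reverse-bump: 7 enters row 2 and ejects 5; 5 enters row 1 and ejects 3. So w(5) = 3. P is now [[2, 5, 6], [7]].
Step i=4: Q has 4 at row 1, column 3; remove that cell from P, ejecting 6. So w(4) = 6. P is now [[2, 5], [7]].
Step i=3: Q has 3 at row 1, column 2; remove that cell from P, ejecting 5. So w(3) = 5. P is now [[2], [7]].
Step i=2: Q has 2 at row 2, column 1; remove 7 from row 2 of P and reverse-bump: 7 enters row 1 and ejects 2. So w(2) = 2. P is now [[7]].
Step i=1: Q has 1 at row 1, column 1; remove that cell from P, ejecting 7. So w(1) = 7. P is now [].

So w = 7 2 5 6 3 1 4.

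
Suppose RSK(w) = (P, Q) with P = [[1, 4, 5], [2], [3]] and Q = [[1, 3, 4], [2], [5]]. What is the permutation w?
3 2 4 5 1

Reverse the RSK construction: for i from n down to 1, find the cell of Q containing i, remove the entry at that cell from P, and reverse-bump it up through P; the value ejected from row 1 is w(i).

Step i=5: Q has 5 at row 3, column 1; remove 3 from row 3 of P and reverse-bump: 3 enters row 2 and ejects 2; 2 enters row 1 and ejects 1. So w(5) = 1. P is now [[2, 4, 5], [3]].
Step i=4: Q has 4 at row 1, column 3; remove that cell from P, ejecting 5. So w(4) = 5. P is now [[2, 4], [3]].
Step i=3: Q has 3 at row 1, column 2; remove that cell from P, ejecting 4. So w(3) = 4. P is now [[2], [3]].
Step i=2: Q has 2 at row 2, column 1; remove 3 from row 2 of P and reverse-bump: 3 enters row 1 and ejects 2. So w(2) = 2. P is now [[3]].
Step i=1: Q has 1 at row 1, column 1; remove that cell from P, ejecting 3. So w(1) = 3. P is now [].

So w = 3 2 4 5 1.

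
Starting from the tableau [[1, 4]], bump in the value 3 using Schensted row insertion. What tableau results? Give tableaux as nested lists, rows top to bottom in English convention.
[[1, 3], [4]]

In row 1, 3 replaces 4 (the leftmost entry greater than 3); 4 is bumped to row 2. 4 starts a new row 2. The new tableau is [[1, 3], [4]].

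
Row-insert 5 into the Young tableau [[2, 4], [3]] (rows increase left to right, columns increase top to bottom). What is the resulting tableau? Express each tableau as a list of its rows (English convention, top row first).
[[2, 4, 5], [3]]

5 is larger than every entry of row 1, so it is appended to row 1. The new tableau is [[2, 4, 5], [3]].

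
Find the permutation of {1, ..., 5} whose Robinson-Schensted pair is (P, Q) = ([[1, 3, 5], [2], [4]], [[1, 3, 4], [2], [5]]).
4 2 3 5 1

Reverse RSK: for i = n, n-1, ..., 1, locate i in Q, remove the corresponding corner cell from P, and reverse-bump its entry up through P; the value ejected from row 1 is w(i).

So w = 4 2 3 5 1.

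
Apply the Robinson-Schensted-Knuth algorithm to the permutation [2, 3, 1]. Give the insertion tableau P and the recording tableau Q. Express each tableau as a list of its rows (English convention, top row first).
P = [[1, 3], [2]], Q = [[1, 2], [3]]

Insert each entry of the permutation into P by Schensted row insertion, recording in Q the position of each new cell.

Insert 2: appended to row 1. P = [[2]], Q = [[1]].
Insert 3: appended to row 1. P = [[2, 3]], Q = [[1, 2]].
Insert 1: 1 bumps 2 from row 1; 2 starts row 2. P = [[1, 3], [2]], Q = [[1, 2], [3]].

So P = [[1, 3], [2]], Q = [[1, 2], [3]].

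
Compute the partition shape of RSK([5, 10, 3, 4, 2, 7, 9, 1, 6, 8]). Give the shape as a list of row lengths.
[4, 3, 2, 1]

Row-insert each entry into an empty tableau.

After inserting 5: P = [[5]].
After inserting 10: P = [[5, 10]].
After inserting 3: P = [[3, 10], [5]].
After inserting 4: P = [[3, 4], [5, 10]].
After inserting 2: P = [[2, 4], [3, 10], [5]].
After inserting 7: P = [[2, 4, 7], [3, 10], [5]].
After inserting 9: P = [[2, 4, 7, 9], [3, 10], [5]].
After inserting 1: P = [[1, 4, 7, 9], [2, 10], [3], [5]].
After inserting 6: P = [[1, 4, 6, 9], [2, 7], [3, 10], [5]].
After inserting 8: P = [[1, 4, 6, 8], [2, 7, 9], [3, 10], [5]].

The final insertion tableau P = [[1, 4, 6, 8], [2, 7, 9], [3, 10], [5]] has shape [4, 3, 2, 1].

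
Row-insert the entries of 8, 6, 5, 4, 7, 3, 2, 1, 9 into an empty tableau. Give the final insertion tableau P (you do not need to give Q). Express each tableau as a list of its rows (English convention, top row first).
P = [[1, 7, 9], [2], [3], [4], [5], [6], [8]]

Insert 8: appended to row 1. P = [[8]].
Insert 6: 6 bumps 8 from row 1; 8 starts row 2. P = [[6], [8]].
Insert 5: 5 bumps 6 from row 1; 6 bumps 8 from row 2; 8 starts row 3. P = [[5], [6], [8]].
Insert 4: 4 bumps 5 from row 1; 5 bumps 6 from row 2; 6 bumps 8 from row 3; 8 starts row 4. P = [[4], [5], [6], [8]].
Insert 7: appended to row 1. P = [[4, 7], [5], [6], [8]].
Insert 3: 3 bumps 4 from row 1; 4 bumps 5 from row 2; 5 bumps 6 from row 3; 6 bumps 8 from row 4; 8 starts row 5. P = [[3, 7], [4], [5], [6], [8]].
Insert 2: 2 bumps 3 from row 1; 3 bumps 4 from row 2; 4 bumps 5 from row 3; 5 bumps 6 from row 4; 6 bumps 8 from row 5; 8 starts row 6. P = [[2, 7], [3], [4], [5], [6], [8]].
Insert 1: 1 bumps 2 from row 1; 2 bumps 3 from row 2; 3 bumps 4 from row 3; 4 bumps 5 from row 4; 5 bumps 6 from row 5; 6 bumps 8 from row 6; 8 starts row 7. P = [[1, 7], [2], [3], [4], [5], [6], [8]].
Insert 9: appended to row 1. P = [[1, 7, 9], [2], [3], [4], [5], [6], [8]].

So P = [[1, 7, 9], [2], [3], [4], [5], [6], [8]].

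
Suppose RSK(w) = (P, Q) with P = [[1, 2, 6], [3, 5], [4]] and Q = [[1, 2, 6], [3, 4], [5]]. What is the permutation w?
4 5 1 3 2 6

Reverse the RSK construction: for i from n down to 1, find the cell of Q containing i, remove the entry at that cell from P, and reverse-bump it up through P; the value ejected from row 1 is w(i).

Step i=6: Q has 6 at row 1, column 3; remove that cell from P, ejecting 6. So w(6) = 6. P is now [[1, 2], [3, 5], [4]].
Step i=5: Q has 5 at row 3, column 1; remove 4 from row 3 of P and reverse-bump: 4 enters row 2 and ejects 3; 3 enters row 1 and ejects 2. So w(5) = 2. P is now [[1, 3], [4, 5]].
Step i=4: Q has 4 at row 2, column 2; remove 5 from row 2 of P and reverse-bump: 5 enters row 1 and ejects 3. So w(4) = 3. P is now [[1, 5], [4]].
Step i=3: Q has 3 at row 2, column 1; remove 4 from row 2 of P and reverse-bump: 4 enters row 1 and ejects 1. So w(3) = 1. P is now [[4, 5]].
Step i=2: Q has 2 at row 1, column 2; remove that cell from P, ejecting 5. So w(2) = 5. P is now [[4]].
Step i=1: Q has 1 at row 1, column 1; remove that cell from P, ejecting 4. So w(1) = 4. P is now [].

So w = 4 5 1 3 2 6.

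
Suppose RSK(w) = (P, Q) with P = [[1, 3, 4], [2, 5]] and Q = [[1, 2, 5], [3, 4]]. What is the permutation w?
2 5 1 3 4

Reverse RSK: for i = n, n-1, ..., 1, locate i in Q, remove the corresponding corner cell from P, and reverse-bump its entry up through P; the value ejected from row 1 is w(i).

So w = 2 5 1 3 4.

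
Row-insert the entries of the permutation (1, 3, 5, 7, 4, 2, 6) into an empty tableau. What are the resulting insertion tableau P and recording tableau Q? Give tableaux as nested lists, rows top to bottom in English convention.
P = [[1, 2, 4, 6], [3, 7], [5]], Q = [[1, 2, 3, 4], [5, 7], [6]]

Insert each entry of the permutation into P by Schensted row insertion, recording in Q the position of each new cell.

Insert 1: appended to row 1. P = [[1]].
Insert 3: appended to row 1. P = [[1, 3]].
Insert 5: appended to row 1. P = [[1, 3, 5]].
Insert 7: appended to row 1. P = [[1, 3, 5, 7]].
Insert 4: 4 bumps 5 from row 1; 5 starts row 2. P = [[1, 3, 4, 7], [5]].
Insert 2: 2 bumps 3 from row 1; 3 bumps 5 from row 2; 5 starts row 3. P = [[1, 2, 4, 7], [3], [5]].
Insert 6: 6 bumps 7 from row 1; 7 appends to row 2. P = [[1, 2, 4, 6], [3, 7], [5]].

So P = [[1, 2, 4, 6], [3, 7], [5]], Q = [[1, 2, 3, 4], [5, 7], [6]].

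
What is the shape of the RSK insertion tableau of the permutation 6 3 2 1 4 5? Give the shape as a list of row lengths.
[3, 1, 1, 1]

Row-insert each entry into an empty tableau.

After inserting 6: P = [[6]].
After inserting 3: P = [[3], [6]].
After inserting 2: P = [[2], [3], [6]].
After inserting 1: P = [[1], [2], [3], [6]].
After inserting 4: P = [[1, 4], [2], [3], [6]].
After inserting 5: P = [[1, 4, 5], [2], [3], [6]].

The final insertion tableau P = [[1, 4, 5], [2], [3], [6]] has shape [3, 1, 1, 1].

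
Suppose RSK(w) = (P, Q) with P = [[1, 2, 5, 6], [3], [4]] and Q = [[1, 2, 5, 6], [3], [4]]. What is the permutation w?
1 4 3 2 5 6

Reverse RSK: for i = n, n-1, ..., 1, locate i in Q, remove the corresponding corner cell from P, and reverse-bump its entry up through P; the value ejected from row 1 is w(i).

So w = 1 4 3 2 5 6.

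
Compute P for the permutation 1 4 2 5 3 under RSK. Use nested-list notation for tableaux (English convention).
Insert 1: appended to row 1. P = [[1]].
Insert 4: appended to row 1. P = [[1, 4]].
Insert 2: 2 bumps 4 from row 1; 4 starts row 2. P = [[1, 2], [4]].
Insert 5: appended to row 1. P = [[1, 2, 5], [4]].
Insert 3: 3 bumps 5 from row 1; 5 appends to row 2. P = [[1, 2, 3], [4, 5]].

So P = [[1, 2, 3], [4, 5]].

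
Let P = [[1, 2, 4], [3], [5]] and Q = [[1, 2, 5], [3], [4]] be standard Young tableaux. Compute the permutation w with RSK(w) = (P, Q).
Reverse the RSK construction: for i from n down to 1, find the cell of Q containing i, remove the entry at that cell from P, and reverse-bump it up through P; the value ejected from row 1 is w(i).

Step i=5: Q has 5 at row 1, column 3; remove that cell from P, ejecting 4. So w(5) = 4. P is now [[1, 2], [3], [5]].
Step i=4: Q has 4 at row 3, column 1; remove 5 from row 3 of P and reverse-bump: 5 enters row 2 and ejects 3; 3 enters row 1 and ejects 2. So w(4) = 2. P is now [[1, 3], [5]].
Step i=3: Q has 3 at row 2, column 1; remove 5 from row 2 of P and reverse-bump: 5 enters row 1 and ejects 3. So w(3) = 3. P is now [[1, 5]].
Step i=2: Q has 2 at row 1, column 2; remove that cell from P, ejecting 5. So w(2) = 5. P is now [[1]].
Step i=1: Q has 1 at row 1, column 1; remove that cell from P, ejecting 1. So w(1) = 1. P is now [].

So w = 1 5 3 2 4.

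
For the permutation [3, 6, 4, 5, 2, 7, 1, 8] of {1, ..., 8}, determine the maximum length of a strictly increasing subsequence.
5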